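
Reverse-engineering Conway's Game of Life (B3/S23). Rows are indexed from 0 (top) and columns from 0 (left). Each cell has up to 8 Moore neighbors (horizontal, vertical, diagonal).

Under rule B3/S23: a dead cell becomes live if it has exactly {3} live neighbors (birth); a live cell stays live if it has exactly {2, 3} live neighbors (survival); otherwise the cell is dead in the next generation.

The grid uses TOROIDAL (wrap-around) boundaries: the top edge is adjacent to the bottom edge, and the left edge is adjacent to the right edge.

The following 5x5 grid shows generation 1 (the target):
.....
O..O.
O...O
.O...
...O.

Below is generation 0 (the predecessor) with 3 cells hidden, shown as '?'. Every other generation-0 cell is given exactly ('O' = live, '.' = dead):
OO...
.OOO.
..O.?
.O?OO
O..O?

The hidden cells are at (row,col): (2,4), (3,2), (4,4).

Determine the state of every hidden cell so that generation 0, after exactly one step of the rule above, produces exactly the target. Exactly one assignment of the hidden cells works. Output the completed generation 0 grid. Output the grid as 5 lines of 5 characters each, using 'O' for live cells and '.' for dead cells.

Hidden generation-0 cells (in order): (2,4), (3,2), (4,4).
A hidden cell only influences target cells in its own 3x3 neighborhood. Try each of the 2^3 = 8 assignments, step the completed generation 0 forward once under B3/S23, and compare with the target:
  (2,4)=. (3,2)=. (4,4)=. -> step gives (0,0)='O' but target has '.' -> reject
  (2,4)=. (3,2)=. (4,4)=O -> step reproduces the target at every cell -> ACCEPT
  (2,4)=. (3,2)=O (4,4)=. -> step gives (0,0)='O' but target has '.' -> reject
  (2,4)=. (3,2)=O (4,4)=O -> step gives (4,3)='.' but target has 'O' -> reject
  (2,4)=O (3,2)=. (4,4)=. -> step gives (0,0)='O' but target has '.' -> reject
  (2,4)=O (3,2)=. (4,4)=O -> step gives (1,0)='.' but target has 'O' -> reject
  (2,4)=O (3,2)=O (4,4)=. -> step gives (0,0)='O' but target has '.' -> reject
  (2,4)=O (3,2)=O (4,4)=O -> step gives (1,0)='.' but target has 'O' -> reject
Unique solution: (2,4)=dead, (3,2)=dead, (4,4)=live.
Check: live-neighbor counts of every cell in the completed generation 0:
44545
34422
34553
42444
54435
Applying B3/S23 to generation 0 with these counts gives:
.....
O..O.
O...O
.O...
...O.
which matches the target exactly.

Answer: OO...
.OOO.
..O..
.O.OO
O..OO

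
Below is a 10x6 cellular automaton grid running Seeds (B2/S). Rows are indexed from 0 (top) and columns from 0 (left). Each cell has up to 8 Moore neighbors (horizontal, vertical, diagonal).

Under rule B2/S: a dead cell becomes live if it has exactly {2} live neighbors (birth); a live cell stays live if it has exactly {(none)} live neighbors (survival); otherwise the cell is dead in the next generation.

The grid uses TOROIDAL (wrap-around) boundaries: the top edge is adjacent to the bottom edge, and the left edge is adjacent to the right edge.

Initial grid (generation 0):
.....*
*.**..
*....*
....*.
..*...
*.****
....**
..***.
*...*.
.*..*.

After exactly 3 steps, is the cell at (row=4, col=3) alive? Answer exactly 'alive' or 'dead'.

Answer: dead

Derivation:
Simulating step by step:
Generation 0 (given above): 22 live cells
Generation 1: 8 live cells
......
......
..*...
**.*..
*.....
......
......
**....
......
...*..
Generation 2: 10 live cells
......
......
*..*..
.....*
..*..*
......
**....
......
***...
......
Generation 3: 12 live cells
......
......
....**
.***..
*...*.
..*..*
......
.....*
......
*.*...

Cell (4,3) at generation 3: 0 -> dead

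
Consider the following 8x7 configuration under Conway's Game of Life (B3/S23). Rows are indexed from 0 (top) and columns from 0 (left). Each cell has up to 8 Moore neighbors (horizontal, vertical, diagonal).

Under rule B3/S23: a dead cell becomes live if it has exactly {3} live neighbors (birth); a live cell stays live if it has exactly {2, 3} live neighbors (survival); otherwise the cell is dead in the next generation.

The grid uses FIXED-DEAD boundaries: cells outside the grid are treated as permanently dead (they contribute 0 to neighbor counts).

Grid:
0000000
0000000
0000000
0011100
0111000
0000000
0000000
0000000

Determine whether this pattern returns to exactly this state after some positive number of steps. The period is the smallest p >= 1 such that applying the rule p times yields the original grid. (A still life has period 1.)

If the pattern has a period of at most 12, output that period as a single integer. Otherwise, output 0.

Answer: 2

Derivation:
Simulating and comparing each generation to the original:
Gen 0 (original, given above): 6 live cells
Gen 1: 6 live cells, differs from original
Gen 2: 6 live cells, MATCHES original -> period = 2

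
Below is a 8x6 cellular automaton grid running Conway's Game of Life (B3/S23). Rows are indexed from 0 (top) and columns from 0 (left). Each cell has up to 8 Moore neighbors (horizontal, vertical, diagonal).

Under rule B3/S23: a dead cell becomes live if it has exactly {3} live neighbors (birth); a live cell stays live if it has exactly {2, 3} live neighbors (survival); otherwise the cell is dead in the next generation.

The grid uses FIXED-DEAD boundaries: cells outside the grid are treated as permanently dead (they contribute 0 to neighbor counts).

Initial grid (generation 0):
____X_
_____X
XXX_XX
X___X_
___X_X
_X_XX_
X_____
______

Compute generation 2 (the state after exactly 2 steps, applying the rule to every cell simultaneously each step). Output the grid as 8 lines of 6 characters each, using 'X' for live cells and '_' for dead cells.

Simulating step by step:
Generation 0 (given above): 15 live cells
Generation 1: 16 live cells
______
_X_X_X
XX_XXX
X_X___
__XX_X
__XXX_
______
______
Generation 2: 12 live cells
(generation 2 grid is the final answer)

Answer: ______
XX_X_X
X__X_X
X____X
______
__X_X_
___X__
______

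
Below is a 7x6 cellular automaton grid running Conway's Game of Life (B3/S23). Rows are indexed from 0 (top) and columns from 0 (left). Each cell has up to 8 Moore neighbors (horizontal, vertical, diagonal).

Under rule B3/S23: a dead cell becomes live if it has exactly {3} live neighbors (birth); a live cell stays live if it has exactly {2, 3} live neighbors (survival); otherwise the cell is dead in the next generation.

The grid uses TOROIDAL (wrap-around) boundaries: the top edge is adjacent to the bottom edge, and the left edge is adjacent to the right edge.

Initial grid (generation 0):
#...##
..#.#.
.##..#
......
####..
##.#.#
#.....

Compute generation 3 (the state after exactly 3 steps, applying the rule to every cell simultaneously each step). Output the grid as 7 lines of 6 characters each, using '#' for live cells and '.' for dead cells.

Simulating step by step:
Generation 0 (given above): 17 live cells
Generation 1: 16 live cells
##.##.
..#.#.
.###..
...#..
...###
...###
......
Generation 2: 16 live cells
.#####
#...##
.#..#.
......
..#..#
...#.#
#.#...
Generation 3: 11 live cells
(generation 3 grid is the final answer)

Answer: ..#...
......
#...#.
......
....#.
######
#.....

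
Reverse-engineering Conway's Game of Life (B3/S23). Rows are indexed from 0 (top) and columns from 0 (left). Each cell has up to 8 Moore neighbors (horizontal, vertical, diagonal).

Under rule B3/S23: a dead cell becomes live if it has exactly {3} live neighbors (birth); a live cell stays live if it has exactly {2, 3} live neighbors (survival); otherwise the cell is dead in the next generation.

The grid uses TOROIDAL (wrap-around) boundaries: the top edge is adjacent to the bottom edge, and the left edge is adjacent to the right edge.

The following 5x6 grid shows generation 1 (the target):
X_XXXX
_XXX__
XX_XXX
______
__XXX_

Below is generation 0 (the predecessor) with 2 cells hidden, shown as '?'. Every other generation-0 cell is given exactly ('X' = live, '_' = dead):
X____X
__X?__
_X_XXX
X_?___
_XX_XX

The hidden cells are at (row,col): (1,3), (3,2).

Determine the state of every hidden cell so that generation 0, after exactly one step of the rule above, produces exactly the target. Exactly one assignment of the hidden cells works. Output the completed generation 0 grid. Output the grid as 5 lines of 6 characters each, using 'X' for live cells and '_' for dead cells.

Answer: X____X
__X___
_X_XXX
X_X___
_XX_XX

Derivation:
Hidden generation-0 cells (in order): (1,3), (3,2).
A hidden cell only influences target cells in its own 3x3 neighborhood. Try each of the 2^2 = 4 assignments, step the completed generation 0 forward once under B3/S23, and compare with the target:
  (1,3)=_ (3,2)=_ -> step gives (2,2)='X' but target has '_' -> reject
  (1,3)=_ (3,2)=X -> step reproduces the target at every cell -> ACCEPT
  (1,3)=X (3,2)=_ -> step gives (0,2)='_' but target has 'X' -> reject
  (1,3)=X (3,2)=X -> step gives (0,2)='_' but target has 'X' -> reject
Unique solution: (1,3)=dead, (3,2)=live.
Check: live-neighbor counts of every cell in the completed generation 0:
343333
432344
334322
454555
542324
Applying B3/S23 to generation 0 with these counts gives:
X_XXXX
_XXX__
XX_XXX
______
__XXX_
which matches the target exactly.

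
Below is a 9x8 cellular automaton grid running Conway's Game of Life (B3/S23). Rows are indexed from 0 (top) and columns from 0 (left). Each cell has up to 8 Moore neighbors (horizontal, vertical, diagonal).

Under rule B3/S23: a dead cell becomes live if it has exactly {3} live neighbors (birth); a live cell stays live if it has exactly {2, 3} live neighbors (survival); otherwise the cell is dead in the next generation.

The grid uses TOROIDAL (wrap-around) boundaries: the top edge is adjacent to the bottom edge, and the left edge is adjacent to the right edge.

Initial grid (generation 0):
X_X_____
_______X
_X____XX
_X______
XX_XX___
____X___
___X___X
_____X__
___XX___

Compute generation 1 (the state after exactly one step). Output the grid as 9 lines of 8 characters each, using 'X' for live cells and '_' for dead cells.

Simulating step by step:
Generation 0 (given above): 17 live cells
Generation 1: 20 live cells
(generation 1 grid is the final answer)

Answer: ___X____
_X____XX
______XX
_X_____X
XXXXX___
X_X_X___
____X___
___X____
___XX___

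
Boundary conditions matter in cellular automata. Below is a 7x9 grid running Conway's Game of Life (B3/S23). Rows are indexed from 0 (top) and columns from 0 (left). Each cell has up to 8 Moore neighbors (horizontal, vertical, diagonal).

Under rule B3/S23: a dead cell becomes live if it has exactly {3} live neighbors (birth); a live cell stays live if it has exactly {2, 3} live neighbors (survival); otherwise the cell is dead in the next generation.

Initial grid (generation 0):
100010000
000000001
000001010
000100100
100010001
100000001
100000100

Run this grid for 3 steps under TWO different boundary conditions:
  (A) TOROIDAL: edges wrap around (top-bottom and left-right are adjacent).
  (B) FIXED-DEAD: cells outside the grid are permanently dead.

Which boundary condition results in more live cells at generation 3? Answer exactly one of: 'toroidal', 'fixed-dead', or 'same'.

Answer: toroidal

Derivation:
Under TOROIDAL boundary, generation 3:
010000001
100000001
100000001
000000000
110000101
110000000
011000000
Population = 14

Under FIXED-DEAD boundary, generation 3:
000000000
000000000
000000000
000000001
000000111
000000000
000000000
Population = 4

Comparison: toroidal=14, fixed-dead=4 -> toroidal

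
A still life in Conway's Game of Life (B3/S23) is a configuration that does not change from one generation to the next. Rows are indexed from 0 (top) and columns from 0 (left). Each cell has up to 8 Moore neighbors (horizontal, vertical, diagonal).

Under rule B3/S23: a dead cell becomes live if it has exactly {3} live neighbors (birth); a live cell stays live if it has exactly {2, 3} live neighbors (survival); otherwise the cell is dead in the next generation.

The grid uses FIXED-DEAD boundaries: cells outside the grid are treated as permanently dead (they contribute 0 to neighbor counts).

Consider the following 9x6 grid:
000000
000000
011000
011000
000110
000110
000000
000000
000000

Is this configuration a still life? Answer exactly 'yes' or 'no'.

Answer: no

Derivation:
Compute generation 1 and compare to generation 0 (given above):
Generation 1:
000000
000000
011000
010000
000010
000110
000000
000000
000000
Cell (3,2) differs: gen0=1 vs gen1=0 -> NOT a still life.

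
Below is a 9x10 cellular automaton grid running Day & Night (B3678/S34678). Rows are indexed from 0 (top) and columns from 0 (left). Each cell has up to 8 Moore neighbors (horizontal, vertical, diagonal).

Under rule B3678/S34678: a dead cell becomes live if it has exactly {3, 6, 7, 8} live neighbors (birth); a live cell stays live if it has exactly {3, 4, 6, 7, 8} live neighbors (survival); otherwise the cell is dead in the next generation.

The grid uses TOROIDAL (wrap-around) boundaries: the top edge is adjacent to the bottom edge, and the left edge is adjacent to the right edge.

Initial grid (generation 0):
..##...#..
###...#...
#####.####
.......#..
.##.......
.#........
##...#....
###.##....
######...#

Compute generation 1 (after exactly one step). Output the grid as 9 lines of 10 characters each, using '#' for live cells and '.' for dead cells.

Answer: .##..##..#
#######...
#.##.#####
......##.#
..........
.#........
#...#.....
##...##...
####.##...

Derivation:
Simulating step by step:
Generation 0 (given above): 35 live cells
Generation 1: 36 live cells
(generation 1 grid is the final answer)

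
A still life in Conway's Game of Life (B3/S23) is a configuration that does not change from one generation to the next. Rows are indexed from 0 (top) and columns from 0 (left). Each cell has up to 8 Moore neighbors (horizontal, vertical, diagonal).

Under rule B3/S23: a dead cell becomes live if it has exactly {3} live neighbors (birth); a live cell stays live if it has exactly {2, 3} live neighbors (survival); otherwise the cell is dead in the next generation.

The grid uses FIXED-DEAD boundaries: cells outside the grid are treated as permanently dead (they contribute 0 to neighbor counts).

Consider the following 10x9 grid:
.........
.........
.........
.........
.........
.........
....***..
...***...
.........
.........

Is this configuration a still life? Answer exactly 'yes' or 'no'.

Answer: no

Derivation:
Compute generation 1 and compare to generation 0 (given above):
Generation 1:
.........
.........
.........
.........
.........
.....*...
...*..*..
...*..*..
....*....
.........
Cell (5,5) differs: gen0=0 vs gen1=1 -> NOT a still life.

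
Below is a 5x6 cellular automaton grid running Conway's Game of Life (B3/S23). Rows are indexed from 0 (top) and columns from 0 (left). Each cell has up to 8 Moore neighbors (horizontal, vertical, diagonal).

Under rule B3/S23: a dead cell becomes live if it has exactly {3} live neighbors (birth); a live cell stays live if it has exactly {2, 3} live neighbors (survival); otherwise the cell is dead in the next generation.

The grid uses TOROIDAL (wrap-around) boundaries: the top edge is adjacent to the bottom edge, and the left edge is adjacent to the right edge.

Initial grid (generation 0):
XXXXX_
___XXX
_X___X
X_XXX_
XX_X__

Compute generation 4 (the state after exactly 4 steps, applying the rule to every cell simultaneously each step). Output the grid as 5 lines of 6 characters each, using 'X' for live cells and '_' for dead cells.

Simulating step by step:
Generation 0 (given above): 17 live cells
Generation 1: 3 live cells
______
______
_X____
___XX_
______
Generation 2: 0 live cells
______
______
______
______
______
Generation 3: 0 live cells
______
______
______
______
______
Generation 4: 0 live cells
(generation 4 grid is the final answer)

Answer: ______
______
______
______
______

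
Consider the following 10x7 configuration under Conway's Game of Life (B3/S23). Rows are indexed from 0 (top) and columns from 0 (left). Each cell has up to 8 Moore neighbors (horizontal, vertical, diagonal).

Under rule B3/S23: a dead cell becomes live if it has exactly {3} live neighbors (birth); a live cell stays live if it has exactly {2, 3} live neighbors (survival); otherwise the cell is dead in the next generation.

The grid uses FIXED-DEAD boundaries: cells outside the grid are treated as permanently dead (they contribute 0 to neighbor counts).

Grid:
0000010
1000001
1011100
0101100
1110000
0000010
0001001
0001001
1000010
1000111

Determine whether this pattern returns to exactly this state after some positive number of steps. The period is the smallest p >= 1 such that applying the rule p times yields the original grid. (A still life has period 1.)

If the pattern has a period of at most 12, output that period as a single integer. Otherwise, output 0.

Simulating and comparing each generation to the original:
Gen 0 (original, given above): 24 live cells
Gen 1: 25 live cells, differs from original
Gen 2: 17 live cells, differs from original
Gen 3: 19 live cells, differs from original
Gen 4: 19 live cells, differs from original
Gen 5: 18 live cells, differs from original
Gen 6: 15 live cells, differs from original
Gen 7: 19 live cells, differs from original
Gen 8: 15 live cells, differs from original
Gen 9: 17 live cells, differs from original
Gen 10: 20 live cells, differs from original
Gen 11: 21 live cells, differs from original
Gen 12: 16 live cells, differs from original
No period found within 12 steps.

Answer: 0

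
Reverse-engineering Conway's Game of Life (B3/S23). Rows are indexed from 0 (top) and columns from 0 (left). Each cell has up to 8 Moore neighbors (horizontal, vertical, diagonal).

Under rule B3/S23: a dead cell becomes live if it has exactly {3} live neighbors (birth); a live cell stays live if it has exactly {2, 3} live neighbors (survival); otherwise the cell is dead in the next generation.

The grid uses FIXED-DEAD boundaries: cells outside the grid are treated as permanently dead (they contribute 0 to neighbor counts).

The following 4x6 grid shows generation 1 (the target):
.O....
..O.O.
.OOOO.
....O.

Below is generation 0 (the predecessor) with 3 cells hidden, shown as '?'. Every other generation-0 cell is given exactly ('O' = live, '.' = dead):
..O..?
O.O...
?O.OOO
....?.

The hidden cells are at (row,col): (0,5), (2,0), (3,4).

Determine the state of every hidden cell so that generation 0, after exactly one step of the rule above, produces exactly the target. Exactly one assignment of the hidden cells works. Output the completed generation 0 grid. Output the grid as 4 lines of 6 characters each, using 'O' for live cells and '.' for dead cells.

Hidden generation-0 cells (in order): (0,5), (2,0), (3,4).
A hidden cell only influences target cells in its own 3x3 neighborhood. Try each of the 2^3 = 8 assignments, step the completed generation 0 forward once under B3/S23, and compare with the target:
  (0,5)=. (2,0)=. (3,4)=. -> step reproduces the target at every cell -> ACCEPT
  (0,5)=. (2,0)=. (3,4)=O -> step gives (2,5)='O' but target has '.' -> reject
  (0,5)=. (2,0)=O (3,4)=. -> step gives (1,0)='O' but target has '.' -> reject
  (0,5)=. (2,0)=O (3,4)=O -> step gives (1,0)='O' but target has '.' -> reject
  (0,5)=O (2,0)=. (3,4)=. -> step gives (1,4)='.' but target has 'O' -> reject
  (0,5)=O (2,0)=. (3,4)=O -> step gives (1,4)='.' but target has 'O' -> reject
  (0,5)=O (2,0)=O (3,4)=. -> step gives (1,0)='O' but target has '.' -> reject
  (0,5)=O (2,0)=O (3,4)=O -> step gives (1,0)='O' but target has '.' -> reject
Unique solution: (0,5)=dead, (2,0)=dead, (3,4)=dead.
Check: live-neighbor counts of every cell in the completed generation 0:
131200
143432
223221
112232
Applying B3/S23 to generation 0 with these counts gives:
.O....
..O.O.
.OOOO.
....O.
which matches the target exactly.

Answer: ..O...
O.O...
.O.OOO
......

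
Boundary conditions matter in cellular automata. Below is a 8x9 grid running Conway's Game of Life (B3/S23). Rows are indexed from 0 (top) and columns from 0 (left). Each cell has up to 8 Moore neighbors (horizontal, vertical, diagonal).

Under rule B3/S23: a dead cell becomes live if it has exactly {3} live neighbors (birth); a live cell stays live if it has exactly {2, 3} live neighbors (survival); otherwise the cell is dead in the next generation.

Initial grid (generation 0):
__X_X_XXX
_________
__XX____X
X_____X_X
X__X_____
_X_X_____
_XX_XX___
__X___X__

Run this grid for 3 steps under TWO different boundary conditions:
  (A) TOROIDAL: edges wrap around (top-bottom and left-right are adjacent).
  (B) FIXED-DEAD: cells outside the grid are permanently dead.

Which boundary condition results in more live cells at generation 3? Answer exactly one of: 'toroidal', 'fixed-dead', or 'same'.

Answer: toroidal

Derivation:
Under TOROIDAL boundary, generation 3:
_XXXXXXXX
__X__XX__
_________
_________
___XX____
X__XXX__X
XXX_XX__X
__X____XX
Population = 27

Under FIXED-DEAD boundary, generation 3:
_________
_______XX
__X____XX
__X______
___XX____
____X____
_____X___
__X_X____
Population = 12

Comparison: toroidal=27, fixed-dead=12 -> toroidal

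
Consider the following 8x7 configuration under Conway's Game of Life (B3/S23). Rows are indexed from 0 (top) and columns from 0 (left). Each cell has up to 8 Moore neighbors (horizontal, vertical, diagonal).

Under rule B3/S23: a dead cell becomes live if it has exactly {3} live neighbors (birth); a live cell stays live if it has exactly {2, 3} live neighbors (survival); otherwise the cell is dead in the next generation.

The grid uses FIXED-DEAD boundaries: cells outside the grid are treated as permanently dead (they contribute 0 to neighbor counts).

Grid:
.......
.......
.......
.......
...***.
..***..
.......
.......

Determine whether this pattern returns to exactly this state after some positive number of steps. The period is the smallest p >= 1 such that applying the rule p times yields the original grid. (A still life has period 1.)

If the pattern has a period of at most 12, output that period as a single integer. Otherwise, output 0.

Simulating and comparing each generation to the original:
Gen 0 (original, given above): 6 live cells
Gen 1: 6 live cells, differs from original
Gen 2: 6 live cells, MATCHES original -> period = 2

Answer: 2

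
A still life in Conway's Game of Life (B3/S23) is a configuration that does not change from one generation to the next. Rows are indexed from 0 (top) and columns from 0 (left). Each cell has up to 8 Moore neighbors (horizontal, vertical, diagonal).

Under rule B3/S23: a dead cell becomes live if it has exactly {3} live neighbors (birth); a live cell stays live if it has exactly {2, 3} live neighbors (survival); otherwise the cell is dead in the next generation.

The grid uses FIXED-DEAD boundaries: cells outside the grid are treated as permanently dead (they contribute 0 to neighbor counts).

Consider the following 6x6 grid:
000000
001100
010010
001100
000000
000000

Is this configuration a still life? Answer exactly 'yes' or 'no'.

Answer: yes

Derivation:
Compute generation 1 and compare to generation 0 (given above):
Generation 1:
000000
001100
010010
001100
000000
000000
The grids are IDENTICAL -> still life.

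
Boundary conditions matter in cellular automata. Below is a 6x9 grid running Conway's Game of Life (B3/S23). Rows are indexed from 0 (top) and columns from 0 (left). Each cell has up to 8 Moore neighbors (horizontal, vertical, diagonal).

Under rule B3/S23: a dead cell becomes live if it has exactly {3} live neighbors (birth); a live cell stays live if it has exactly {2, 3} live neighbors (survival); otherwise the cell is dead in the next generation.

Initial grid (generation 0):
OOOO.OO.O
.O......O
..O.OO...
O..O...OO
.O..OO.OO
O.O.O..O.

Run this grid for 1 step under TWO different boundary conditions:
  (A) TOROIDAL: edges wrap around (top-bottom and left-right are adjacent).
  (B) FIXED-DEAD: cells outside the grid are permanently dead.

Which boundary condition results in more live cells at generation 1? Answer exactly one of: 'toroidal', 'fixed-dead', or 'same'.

Under TOROIDAL boundary, generation 1:
...OOOO..
......OOO
.OOOO..O.
OOOO...O.
.OO.OO...
.........
Population = 21

Under FIXED-DEAD boundary, generation 1:
OOO....O.
O.....OO.
.OOOO..OO
.OOO...OO
OOO.OO...
.O.OOOOOO
Population = 30

Comparison: toroidal=21, fixed-dead=30 -> fixed-dead

Answer: fixed-dead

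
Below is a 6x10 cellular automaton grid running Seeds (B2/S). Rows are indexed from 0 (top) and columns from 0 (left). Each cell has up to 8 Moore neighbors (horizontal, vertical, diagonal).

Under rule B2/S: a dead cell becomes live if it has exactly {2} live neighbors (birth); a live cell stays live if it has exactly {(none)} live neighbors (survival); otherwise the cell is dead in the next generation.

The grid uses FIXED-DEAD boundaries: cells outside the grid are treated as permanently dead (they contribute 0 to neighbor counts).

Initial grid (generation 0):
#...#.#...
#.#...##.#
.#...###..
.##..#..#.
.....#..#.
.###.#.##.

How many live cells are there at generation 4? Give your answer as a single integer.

Simulating step by step:
Generation 0 (given above): 24 live cells
Generation 1: 11 live cells
...#....#.
...##.....
...##....#
#........#
#.........
.........#
Generation 2: 14 live cells
..#.......
.....#..##
..#..#..#.
.#.##...#.
.#......##
..........
Generation 3: 18 live cells
........##
.####.##..
.#....#...
#....#....
#..##..#..
........##
Generation 4: 16 live cells
.#..###...
#........#
..........
..##...#..
.#...##..#
...##..#..
Population at generation 4: 16

Answer: 16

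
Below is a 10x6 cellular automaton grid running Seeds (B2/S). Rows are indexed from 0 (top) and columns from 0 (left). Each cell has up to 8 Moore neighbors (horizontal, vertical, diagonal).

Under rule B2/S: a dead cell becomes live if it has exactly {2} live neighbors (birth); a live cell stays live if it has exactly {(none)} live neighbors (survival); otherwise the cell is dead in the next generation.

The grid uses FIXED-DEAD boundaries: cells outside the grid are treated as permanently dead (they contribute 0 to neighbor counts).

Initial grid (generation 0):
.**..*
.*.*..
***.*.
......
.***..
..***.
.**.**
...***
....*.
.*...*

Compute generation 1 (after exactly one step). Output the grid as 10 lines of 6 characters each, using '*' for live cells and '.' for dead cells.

Answer: *..**.
.....*
......
....*.
......
*.....
......
.*....
..*...
....*.

Derivation:
Simulating step by step:
Generation 0 (given above): 25 live cells
Generation 1: 9 live cells
(generation 1 grid is the final answer)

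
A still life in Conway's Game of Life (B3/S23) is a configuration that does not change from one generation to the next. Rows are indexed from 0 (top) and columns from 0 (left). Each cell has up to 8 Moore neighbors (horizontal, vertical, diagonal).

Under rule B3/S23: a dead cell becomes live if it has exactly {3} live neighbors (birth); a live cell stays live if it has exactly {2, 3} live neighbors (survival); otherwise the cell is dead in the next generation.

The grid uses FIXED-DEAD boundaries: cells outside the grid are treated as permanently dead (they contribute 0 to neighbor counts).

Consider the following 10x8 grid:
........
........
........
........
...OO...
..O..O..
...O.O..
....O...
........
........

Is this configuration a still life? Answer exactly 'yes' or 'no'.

Answer: yes

Derivation:
Compute generation 1 and compare to generation 0 (given above):
Generation 1:
........
........
........
........
...OO...
..O..O..
...O.O..
....O...
........
........
The grids are IDENTICAL -> still life.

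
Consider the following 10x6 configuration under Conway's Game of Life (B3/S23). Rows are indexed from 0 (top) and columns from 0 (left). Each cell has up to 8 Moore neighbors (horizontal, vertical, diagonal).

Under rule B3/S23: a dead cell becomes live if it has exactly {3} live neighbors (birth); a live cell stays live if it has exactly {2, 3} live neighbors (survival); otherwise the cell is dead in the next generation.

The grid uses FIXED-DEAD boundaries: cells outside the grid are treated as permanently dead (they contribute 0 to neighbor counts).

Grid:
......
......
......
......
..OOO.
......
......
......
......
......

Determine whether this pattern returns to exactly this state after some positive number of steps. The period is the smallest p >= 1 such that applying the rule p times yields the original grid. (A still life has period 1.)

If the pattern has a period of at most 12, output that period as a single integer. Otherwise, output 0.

Simulating and comparing each generation to the original:
Gen 0 (original, given above): 3 live cells
Gen 1: 3 live cells, differs from original
Gen 2: 3 live cells, MATCHES original -> period = 2

Answer: 2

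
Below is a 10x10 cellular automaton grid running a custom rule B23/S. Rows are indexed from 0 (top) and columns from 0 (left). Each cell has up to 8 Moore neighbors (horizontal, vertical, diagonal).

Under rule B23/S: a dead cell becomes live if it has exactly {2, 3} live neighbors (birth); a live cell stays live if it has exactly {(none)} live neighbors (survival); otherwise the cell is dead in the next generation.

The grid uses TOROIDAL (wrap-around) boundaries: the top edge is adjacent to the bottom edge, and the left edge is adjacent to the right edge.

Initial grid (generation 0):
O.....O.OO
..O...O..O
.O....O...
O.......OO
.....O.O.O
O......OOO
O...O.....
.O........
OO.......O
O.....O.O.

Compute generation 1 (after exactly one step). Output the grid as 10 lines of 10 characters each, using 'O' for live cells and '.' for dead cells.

Answer: .O...O....
.O...O..O.
..O..O.OO.
.O...OOO..
.O....O...
.O..OOO...
.O.....OO.
..O......O
..O....OO.
.....O....

Derivation:
Simulating step by step:
Generation 0 (given above): 28 live cells
Generation 1: 28 live cells
(generation 1 grid is the final answer)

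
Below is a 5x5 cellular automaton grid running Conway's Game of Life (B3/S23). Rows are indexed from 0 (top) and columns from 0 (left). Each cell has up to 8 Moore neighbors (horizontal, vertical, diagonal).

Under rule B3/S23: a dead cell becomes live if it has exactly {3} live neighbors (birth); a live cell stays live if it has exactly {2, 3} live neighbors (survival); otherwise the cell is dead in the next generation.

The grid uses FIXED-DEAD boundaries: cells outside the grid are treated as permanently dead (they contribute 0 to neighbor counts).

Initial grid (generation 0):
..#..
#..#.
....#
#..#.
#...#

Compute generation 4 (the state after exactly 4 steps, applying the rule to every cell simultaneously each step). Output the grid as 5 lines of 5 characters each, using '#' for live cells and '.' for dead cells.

Answer: .....
.....
..##.
.....
.....

Derivation:
Simulating step by step:
Generation 0 (given above): 8 live cells
Generation 1: 5 live cells
.....
...#.
...##
...##
.....
Generation 2: 5 live cells
.....
...##
..#..
...##
.....
Generation 3: 3 live cells
.....
...#.
..#..
...#.
.....
Generation 4: 2 live cells
(generation 4 grid is the final answer)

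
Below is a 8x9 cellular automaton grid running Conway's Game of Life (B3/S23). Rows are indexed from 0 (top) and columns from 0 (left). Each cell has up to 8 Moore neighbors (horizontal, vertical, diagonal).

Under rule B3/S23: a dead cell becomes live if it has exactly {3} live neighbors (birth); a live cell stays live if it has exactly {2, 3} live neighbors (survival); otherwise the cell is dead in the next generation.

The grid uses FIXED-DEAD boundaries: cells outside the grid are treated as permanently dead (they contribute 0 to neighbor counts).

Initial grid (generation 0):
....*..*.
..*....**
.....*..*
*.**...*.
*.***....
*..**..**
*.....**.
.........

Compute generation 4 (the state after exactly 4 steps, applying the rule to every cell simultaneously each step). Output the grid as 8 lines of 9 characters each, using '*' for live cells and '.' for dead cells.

Simulating step by step:
Generation 0 (given above): 23 live cells
Generation 1: 24 live cells
.......**
......***
.***..*.*
..*......
*......**
*.*.*****
......***
.........
Generation 2: 19 live cells
......*.*
..*...*..
.***..*.*
..**....*
...*.*..*
.*...*...
........*
.......*.
Generation 3: 11 live cells
.......*.
.***.**..
.*.......
.*......*
...*.....
....*....
.........
.........
Generation 4: 8 live cells
(generation 4 grid is the final answer)

Answer: ..*...*..
.**...*..
**.......
..*......
.........
.........
.........
.........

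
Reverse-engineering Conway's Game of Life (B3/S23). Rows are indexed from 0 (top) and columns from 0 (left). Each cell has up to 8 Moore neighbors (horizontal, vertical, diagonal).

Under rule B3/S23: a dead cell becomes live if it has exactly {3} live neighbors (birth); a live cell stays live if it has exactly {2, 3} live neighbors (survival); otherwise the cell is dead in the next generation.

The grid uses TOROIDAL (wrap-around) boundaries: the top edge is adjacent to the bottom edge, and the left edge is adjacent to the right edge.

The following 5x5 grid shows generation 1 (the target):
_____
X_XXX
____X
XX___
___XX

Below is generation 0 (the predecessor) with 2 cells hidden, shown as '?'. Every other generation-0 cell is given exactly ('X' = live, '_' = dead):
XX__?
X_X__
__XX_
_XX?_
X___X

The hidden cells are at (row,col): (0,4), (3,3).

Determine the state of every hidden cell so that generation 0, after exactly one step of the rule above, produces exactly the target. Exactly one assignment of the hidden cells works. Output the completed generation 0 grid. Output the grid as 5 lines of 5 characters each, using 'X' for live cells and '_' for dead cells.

Hidden generation-0 cells (in order): (0,4), (3,3).
A hidden cell only influences target cells in its own 3x3 neighborhood. Try each of the 2^2 = 4 assignments, step the completed generation 0 forward once under B3/S23, and compare with the target:
  (0,4)=_ (3,3)=_ -> step gives (2,3)='X' but target has '_' -> reject
  (0,4)=_ (3,3)=X -> step reproduces the target at every cell -> ACCEPT
  (0,4)=X (3,3)=_ -> step gives (0,3)='X' but target has '_' -> reject
  (0,4)=X (3,3)=X -> step gives (0,3)='X' but target has '_' -> reject
Unique solution: (0,4)=dead, (3,3)=live.
Check: live-neighbor counts of every cell in the completed generation 0:
44224
25333
25543
33444
45433
Applying B3/S23 to generation 0 with these counts gives:
_____
X_XXX
____X
XX___
___XX
which matches the target exactly.

Answer: XX___
X_X__
__XX_
_XXX_
X___X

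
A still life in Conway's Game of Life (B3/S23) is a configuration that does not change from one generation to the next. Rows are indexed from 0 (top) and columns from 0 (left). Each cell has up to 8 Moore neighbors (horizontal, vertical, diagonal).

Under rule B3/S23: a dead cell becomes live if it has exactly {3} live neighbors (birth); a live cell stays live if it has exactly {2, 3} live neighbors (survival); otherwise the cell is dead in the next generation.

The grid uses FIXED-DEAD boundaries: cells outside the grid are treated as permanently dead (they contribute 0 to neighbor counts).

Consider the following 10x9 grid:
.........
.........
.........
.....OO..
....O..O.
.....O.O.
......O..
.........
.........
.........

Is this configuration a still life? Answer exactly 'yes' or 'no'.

Answer: yes

Derivation:
Compute generation 1 and compare to generation 0 (given above):
Generation 1:
.........
.........
.........
.....OO..
....O..O.
.....O.O.
......O..
.........
.........
.........
The grids are IDENTICAL -> still life.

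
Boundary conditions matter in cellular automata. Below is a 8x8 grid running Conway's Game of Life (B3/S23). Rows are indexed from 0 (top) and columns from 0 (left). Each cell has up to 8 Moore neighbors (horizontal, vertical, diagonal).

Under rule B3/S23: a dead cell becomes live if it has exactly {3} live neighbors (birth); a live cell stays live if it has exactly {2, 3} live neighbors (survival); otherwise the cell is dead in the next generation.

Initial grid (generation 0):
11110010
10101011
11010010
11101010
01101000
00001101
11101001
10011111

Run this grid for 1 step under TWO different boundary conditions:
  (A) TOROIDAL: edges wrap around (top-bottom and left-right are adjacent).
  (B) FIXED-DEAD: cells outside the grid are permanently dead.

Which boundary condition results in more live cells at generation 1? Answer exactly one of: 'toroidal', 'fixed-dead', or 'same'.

Answer: fixed-dead

Derivation:
Under TOROIDAL boundary, generation 1:
00000000
00001010
00001010
00001000
00101011
00001111
01100000
00000000
Population = 15

Under FIXED-DEAD boundary, generation 1:
10110111
00001011
00001010
00001000
10101010
10001110
11100001
10111111
Population = 31

Comparison: toroidal=15, fixed-dead=31 -> fixed-dead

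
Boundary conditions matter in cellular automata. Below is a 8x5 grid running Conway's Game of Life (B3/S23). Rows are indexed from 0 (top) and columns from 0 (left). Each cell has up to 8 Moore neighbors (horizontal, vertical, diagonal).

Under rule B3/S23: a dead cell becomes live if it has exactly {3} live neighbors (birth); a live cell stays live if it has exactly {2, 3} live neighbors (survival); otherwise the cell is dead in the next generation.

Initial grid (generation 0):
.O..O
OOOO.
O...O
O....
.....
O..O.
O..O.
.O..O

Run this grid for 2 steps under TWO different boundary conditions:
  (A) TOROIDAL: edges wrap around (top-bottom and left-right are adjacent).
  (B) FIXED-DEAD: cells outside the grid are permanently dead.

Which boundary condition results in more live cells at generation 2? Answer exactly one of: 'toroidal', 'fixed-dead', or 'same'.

Under TOROIDAL boundary, generation 2:
OO..O
..O.O
.OO..
O...O
O...O
OOOOO
O....
.....
Population = 17

Under FIXED-DEAD boundary, generation 2:
OO.OO
O...O
..O.O
.....
.....
.OOO.
.OOO.
.OOO.
Population = 17

Comparison: toroidal=17, fixed-dead=17 -> same

Answer: same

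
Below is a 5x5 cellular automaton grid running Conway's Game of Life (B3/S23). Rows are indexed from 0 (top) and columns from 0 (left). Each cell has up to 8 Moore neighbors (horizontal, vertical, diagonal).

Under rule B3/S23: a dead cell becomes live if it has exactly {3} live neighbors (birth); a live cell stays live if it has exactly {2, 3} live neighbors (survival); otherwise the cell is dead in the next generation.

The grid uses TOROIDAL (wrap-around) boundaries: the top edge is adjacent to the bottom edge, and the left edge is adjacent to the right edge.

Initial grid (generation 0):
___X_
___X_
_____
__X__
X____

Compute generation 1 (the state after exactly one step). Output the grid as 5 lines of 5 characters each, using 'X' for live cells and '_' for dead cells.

Simulating step by step:
Generation 0 (given above): 4 live cells
Generation 1: 1 live cells
(generation 1 grid is the final answer)

Answer: ____X
_____
_____
_____
_____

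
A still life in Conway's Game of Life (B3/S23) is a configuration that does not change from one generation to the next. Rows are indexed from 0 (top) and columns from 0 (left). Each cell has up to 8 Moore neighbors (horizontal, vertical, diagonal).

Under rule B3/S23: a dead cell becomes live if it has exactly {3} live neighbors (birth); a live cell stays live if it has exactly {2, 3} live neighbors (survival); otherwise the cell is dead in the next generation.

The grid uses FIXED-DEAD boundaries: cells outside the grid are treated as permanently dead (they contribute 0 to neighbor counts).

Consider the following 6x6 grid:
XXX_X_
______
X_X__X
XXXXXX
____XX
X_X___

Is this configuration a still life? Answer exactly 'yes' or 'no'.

Compute generation 1 and compare to generation 0 (given above):
Generation 1:
_X____
X_XX__
X_X__X
X_X___
X____X
______
Cell (0,0) differs: gen0=1 vs gen1=0 -> NOT a still life.

Answer: no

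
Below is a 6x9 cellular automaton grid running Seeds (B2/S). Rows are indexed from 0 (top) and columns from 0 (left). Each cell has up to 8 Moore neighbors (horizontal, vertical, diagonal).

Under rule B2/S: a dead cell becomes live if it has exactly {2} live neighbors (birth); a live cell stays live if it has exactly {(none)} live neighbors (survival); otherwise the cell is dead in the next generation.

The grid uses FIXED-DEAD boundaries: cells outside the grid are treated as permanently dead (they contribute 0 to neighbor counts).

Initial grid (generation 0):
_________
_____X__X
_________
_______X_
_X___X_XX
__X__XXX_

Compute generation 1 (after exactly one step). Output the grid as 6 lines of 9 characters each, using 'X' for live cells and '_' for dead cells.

Answer: _________
_________
______XXX
_________
__X_X____
_X__X____

Derivation:
Simulating step by step:
Generation 0 (given above): 11 live cells
Generation 1: 7 live cells
(generation 1 grid is the final answer)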